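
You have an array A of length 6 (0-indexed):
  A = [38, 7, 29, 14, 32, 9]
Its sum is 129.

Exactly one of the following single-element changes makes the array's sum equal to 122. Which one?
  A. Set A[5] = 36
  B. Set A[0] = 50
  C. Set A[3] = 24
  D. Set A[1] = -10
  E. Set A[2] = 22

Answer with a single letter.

Option A: A[5] 9->36, delta=27, new_sum=129+(27)=156
Option B: A[0] 38->50, delta=12, new_sum=129+(12)=141
Option C: A[3] 14->24, delta=10, new_sum=129+(10)=139
Option D: A[1] 7->-10, delta=-17, new_sum=129+(-17)=112
Option E: A[2] 29->22, delta=-7, new_sum=129+(-7)=122 <-- matches target

Answer: E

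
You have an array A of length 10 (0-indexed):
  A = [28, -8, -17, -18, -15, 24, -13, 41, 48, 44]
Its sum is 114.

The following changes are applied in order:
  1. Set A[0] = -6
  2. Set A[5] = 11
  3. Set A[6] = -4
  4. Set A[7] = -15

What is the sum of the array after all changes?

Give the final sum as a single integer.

Answer: 20

Derivation:
Initial sum: 114
Change 1: A[0] 28 -> -6, delta = -34, sum = 80
Change 2: A[5] 24 -> 11, delta = -13, sum = 67
Change 3: A[6] -13 -> -4, delta = 9, sum = 76
Change 4: A[7] 41 -> -15, delta = -56, sum = 20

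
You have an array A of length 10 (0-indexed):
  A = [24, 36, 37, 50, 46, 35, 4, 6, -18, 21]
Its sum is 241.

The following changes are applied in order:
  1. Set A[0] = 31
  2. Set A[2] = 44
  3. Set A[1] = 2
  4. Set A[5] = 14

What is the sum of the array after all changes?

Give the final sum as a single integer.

Initial sum: 241
Change 1: A[0] 24 -> 31, delta = 7, sum = 248
Change 2: A[2] 37 -> 44, delta = 7, sum = 255
Change 3: A[1] 36 -> 2, delta = -34, sum = 221
Change 4: A[5] 35 -> 14, delta = -21, sum = 200

Answer: 200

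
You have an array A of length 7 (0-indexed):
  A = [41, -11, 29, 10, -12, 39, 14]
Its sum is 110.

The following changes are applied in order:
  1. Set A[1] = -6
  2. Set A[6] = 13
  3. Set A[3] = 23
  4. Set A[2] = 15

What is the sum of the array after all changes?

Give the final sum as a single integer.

Initial sum: 110
Change 1: A[1] -11 -> -6, delta = 5, sum = 115
Change 2: A[6] 14 -> 13, delta = -1, sum = 114
Change 3: A[3] 10 -> 23, delta = 13, sum = 127
Change 4: A[2] 29 -> 15, delta = -14, sum = 113

Answer: 113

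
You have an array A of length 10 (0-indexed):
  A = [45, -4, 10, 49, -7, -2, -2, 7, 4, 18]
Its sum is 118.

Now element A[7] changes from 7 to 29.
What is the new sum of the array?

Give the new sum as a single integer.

Old value at index 7: 7
New value at index 7: 29
Delta = 29 - 7 = 22
New sum = old_sum + delta = 118 + (22) = 140

Answer: 140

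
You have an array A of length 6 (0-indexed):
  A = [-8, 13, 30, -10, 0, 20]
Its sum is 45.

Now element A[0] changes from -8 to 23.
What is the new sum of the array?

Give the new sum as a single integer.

Old value at index 0: -8
New value at index 0: 23
Delta = 23 - -8 = 31
New sum = old_sum + delta = 45 + (31) = 76

Answer: 76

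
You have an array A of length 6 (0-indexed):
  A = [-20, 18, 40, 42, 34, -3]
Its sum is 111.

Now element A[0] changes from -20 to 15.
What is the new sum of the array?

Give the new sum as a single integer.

Old value at index 0: -20
New value at index 0: 15
Delta = 15 - -20 = 35
New sum = old_sum + delta = 111 + (35) = 146

Answer: 146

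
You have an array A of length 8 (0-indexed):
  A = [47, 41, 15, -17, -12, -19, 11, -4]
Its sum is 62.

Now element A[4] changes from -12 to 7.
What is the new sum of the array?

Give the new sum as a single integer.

Answer: 81

Derivation:
Old value at index 4: -12
New value at index 4: 7
Delta = 7 - -12 = 19
New sum = old_sum + delta = 62 + (19) = 81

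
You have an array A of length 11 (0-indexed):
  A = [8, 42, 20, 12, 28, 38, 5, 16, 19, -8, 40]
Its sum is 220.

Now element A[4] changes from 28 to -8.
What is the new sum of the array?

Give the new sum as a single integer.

Old value at index 4: 28
New value at index 4: -8
Delta = -8 - 28 = -36
New sum = old_sum + delta = 220 + (-36) = 184

Answer: 184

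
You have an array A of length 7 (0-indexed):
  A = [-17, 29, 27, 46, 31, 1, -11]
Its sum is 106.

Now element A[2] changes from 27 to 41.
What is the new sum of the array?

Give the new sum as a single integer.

Old value at index 2: 27
New value at index 2: 41
Delta = 41 - 27 = 14
New sum = old_sum + delta = 106 + (14) = 120

Answer: 120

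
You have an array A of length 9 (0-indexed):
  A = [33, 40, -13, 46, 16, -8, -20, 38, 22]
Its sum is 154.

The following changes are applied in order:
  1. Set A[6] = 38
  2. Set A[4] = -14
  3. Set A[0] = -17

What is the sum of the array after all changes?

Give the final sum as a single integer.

Answer: 132

Derivation:
Initial sum: 154
Change 1: A[6] -20 -> 38, delta = 58, sum = 212
Change 2: A[4] 16 -> -14, delta = -30, sum = 182
Change 3: A[0] 33 -> -17, delta = -50, sum = 132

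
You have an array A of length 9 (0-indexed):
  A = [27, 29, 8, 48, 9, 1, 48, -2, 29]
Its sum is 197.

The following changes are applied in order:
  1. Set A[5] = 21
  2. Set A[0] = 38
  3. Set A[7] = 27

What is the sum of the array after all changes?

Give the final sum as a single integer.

Initial sum: 197
Change 1: A[5] 1 -> 21, delta = 20, sum = 217
Change 2: A[0] 27 -> 38, delta = 11, sum = 228
Change 3: A[7] -2 -> 27, delta = 29, sum = 257

Answer: 257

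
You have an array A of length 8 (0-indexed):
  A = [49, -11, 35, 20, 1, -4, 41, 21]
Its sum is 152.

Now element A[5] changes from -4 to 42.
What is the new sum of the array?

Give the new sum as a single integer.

Answer: 198

Derivation:
Old value at index 5: -4
New value at index 5: 42
Delta = 42 - -4 = 46
New sum = old_sum + delta = 152 + (46) = 198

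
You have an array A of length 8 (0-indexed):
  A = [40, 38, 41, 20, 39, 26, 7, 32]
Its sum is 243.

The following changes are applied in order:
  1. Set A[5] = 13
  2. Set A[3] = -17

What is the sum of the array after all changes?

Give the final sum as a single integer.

Answer: 193

Derivation:
Initial sum: 243
Change 1: A[5] 26 -> 13, delta = -13, sum = 230
Change 2: A[3] 20 -> -17, delta = -37, sum = 193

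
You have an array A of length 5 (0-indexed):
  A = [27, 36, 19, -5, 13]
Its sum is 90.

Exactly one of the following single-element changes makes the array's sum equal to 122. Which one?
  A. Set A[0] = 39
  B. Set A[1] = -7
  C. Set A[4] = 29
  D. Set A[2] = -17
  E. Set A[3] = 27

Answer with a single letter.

Option A: A[0] 27->39, delta=12, new_sum=90+(12)=102
Option B: A[1] 36->-7, delta=-43, new_sum=90+(-43)=47
Option C: A[4] 13->29, delta=16, new_sum=90+(16)=106
Option D: A[2] 19->-17, delta=-36, new_sum=90+(-36)=54
Option E: A[3] -5->27, delta=32, new_sum=90+(32)=122 <-- matches target

Answer: E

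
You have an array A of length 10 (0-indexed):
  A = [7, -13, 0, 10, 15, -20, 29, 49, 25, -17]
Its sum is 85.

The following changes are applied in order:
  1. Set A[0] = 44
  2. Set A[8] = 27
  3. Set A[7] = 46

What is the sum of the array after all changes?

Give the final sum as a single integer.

Answer: 121

Derivation:
Initial sum: 85
Change 1: A[0] 7 -> 44, delta = 37, sum = 122
Change 2: A[8] 25 -> 27, delta = 2, sum = 124
Change 3: A[7] 49 -> 46, delta = -3, sum = 121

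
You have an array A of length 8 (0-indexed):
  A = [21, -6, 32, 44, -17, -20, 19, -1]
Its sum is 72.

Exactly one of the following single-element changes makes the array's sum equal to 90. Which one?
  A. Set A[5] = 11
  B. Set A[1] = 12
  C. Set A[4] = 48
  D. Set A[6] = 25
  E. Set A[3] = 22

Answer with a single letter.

Option A: A[5] -20->11, delta=31, new_sum=72+(31)=103
Option B: A[1] -6->12, delta=18, new_sum=72+(18)=90 <-- matches target
Option C: A[4] -17->48, delta=65, new_sum=72+(65)=137
Option D: A[6] 19->25, delta=6, new_sum=72+(6)=78
Option E: A[3] 44->22, delta=-22, new_sum=72+(-22)=50

Answer: B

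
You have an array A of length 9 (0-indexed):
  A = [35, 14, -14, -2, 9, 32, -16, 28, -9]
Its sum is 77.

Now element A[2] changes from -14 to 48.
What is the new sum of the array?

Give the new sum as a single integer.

Answer: 139

Derivation:
Old value at index 2: -14
New value at index 2: 48
Delta = 48 - -14 = 62
New sum = old_sum + delta = 77 + (62) = 139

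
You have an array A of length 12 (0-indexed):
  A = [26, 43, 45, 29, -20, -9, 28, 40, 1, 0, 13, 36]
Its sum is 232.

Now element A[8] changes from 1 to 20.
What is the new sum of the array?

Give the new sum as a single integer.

Answer: 251

Derivation:
Old value at index 8: 1
New value at index 8: 20
Delta = 20 - 1 = 19
New sum = old_sum + delta = 232 + (19) = 251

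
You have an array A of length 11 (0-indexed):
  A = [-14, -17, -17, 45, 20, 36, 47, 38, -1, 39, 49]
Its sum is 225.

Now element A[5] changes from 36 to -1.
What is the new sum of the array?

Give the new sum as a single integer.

Old value at index 5: 36
New value at index 5: -1
Delta = -1 - 36 = -37
New sum = old_sum + delta = 225 + (-37) = 188

Answer: 188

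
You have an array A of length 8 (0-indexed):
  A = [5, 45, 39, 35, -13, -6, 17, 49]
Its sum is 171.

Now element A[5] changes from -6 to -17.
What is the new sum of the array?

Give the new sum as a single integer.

Answer: 160

Derivation:
Old value at index 5: -6
New value at index 5: -17
Delta = -17 - -6 = -11
New sum = old_sum + delta = 171 + (-11) = 160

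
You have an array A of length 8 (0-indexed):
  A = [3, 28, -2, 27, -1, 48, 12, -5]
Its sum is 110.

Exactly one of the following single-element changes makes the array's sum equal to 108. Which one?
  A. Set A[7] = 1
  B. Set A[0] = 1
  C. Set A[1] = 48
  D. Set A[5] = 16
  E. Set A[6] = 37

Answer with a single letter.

Answer: B

Derivation:
Option A: A[7] -5->1, delta=6, new_sum=110+(6)=116
Option B: A[0] 3->1, delta=-2, new_sum=110+(-2)=108 <-- matches target
Option C: A[1] 28->48, delta=20, new_sum=110+(20)=130
Option D: A[5] 48->16, delta=-32, new_sum=110+(-32)=78
Option E: A[6] 12->37, delta=25, new_sum=110+(25)=135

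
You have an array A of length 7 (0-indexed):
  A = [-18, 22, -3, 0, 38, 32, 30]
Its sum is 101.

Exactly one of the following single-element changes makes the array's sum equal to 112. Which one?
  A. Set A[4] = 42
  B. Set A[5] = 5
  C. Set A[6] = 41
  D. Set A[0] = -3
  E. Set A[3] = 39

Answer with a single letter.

Answer: C

Derivation:
Option A: A[4] 38->42, delta=4, new_sum=101+(4)=105
Option B: A[5] 32->5, delta=-27, new_sum=101+(-27)=74
Option C: A[6] 30->41, delta=11, new_sum=101+(11)=112 <-- matches target
Option D: A[0] -18->-3, delta=15, new_sum=101+(15)=116
Option E: A[3] 0->39, delta=39, new_sum=101+(39)=140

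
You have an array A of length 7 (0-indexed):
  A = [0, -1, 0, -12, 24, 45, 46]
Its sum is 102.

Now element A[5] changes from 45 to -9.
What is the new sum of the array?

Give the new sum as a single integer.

Old value at index 5: 45
New value at index 5: -9
Delta = -9 - 45 = -54
New sum = old_sum + delta = 102 + (-54) = 48

Answer: 48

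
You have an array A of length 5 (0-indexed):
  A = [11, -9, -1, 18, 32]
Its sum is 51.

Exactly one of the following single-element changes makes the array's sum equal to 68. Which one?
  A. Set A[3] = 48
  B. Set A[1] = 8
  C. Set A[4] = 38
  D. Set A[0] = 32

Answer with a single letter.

Answer: B

Derivation:
Option A: A[3] 18->48, delta=30, new_sum=51+(30)=81
Option B: A[1] -9->8, delta=17, new_sum=51+(17)=68 <-- matches target
Option C: A[4] 32->38, delta=6, new_sum=51+(6)=57
Option D: A[0] 11->32, delta=21, new_sum=51+(21)=72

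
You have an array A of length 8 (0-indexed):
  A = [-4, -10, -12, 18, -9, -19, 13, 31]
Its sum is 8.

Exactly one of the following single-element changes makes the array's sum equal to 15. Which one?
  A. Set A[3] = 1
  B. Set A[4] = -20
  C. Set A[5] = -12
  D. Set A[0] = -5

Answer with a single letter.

Option A: A[3] 18->1, delta=-17, new_sum=8+(-17)=-9
Option B: A[4] -9->-20, delta=-11, new_sum=8+(-11)=-3
Option C: A[5] -19->-12, delta=7, new_sum=8+(7)=15 <-- matches target
Option D: A[0] -4->-5, delta=-1, new_sum=8+(-1)=7

Answer: C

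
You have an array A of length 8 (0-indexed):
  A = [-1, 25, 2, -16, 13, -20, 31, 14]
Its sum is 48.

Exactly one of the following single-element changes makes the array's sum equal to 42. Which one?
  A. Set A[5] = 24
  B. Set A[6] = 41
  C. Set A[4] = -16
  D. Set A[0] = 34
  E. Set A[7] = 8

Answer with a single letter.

Option A: A[5] -20->24, delta=44, new_sum=48+(44)=92
Option B: A[6] 31->41, delta=10, new_sum=48+(10)=58
Option C: A[4] 13->-16, delta=-29, new_sum=48+(-29)=19
Option D: A[0] -1->34, delta=35, new_sum=48+(35)=83
Option E: A[7] 14->8, delta=-6, new_sum=48+(-6)=42 <-- matches target

Answer: E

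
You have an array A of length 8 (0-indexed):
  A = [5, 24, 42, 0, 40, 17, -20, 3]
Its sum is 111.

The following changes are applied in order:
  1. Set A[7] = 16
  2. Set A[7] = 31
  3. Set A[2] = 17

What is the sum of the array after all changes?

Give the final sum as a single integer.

Initial sum: 111
Change 1: A[7] 3 -> 16, delta = 13, sum = 124
Change 2: A[7] 16 -> 31, delta = 15, sum = 139
Change 3: A[2] 42 -> 17, delta = -25, sum = 114

Answer: 114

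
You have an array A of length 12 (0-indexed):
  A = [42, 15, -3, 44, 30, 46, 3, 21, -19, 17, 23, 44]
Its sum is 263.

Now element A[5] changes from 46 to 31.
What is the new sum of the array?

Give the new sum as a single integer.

Old value at index 5: 46
New value at index 5: 31
Delta = 31 - 46 = -15
New sum = old_sum + delta = 263 + (-15) = 248

Answer: 248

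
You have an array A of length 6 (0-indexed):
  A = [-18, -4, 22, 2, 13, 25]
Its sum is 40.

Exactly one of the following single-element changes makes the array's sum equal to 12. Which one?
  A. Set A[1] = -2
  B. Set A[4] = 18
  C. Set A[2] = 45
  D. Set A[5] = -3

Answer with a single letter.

Option A: A[1] -4->-2, delta=2, new_sum=40+(2)=42
Option B: A[4] 13->18, delta=5, new_sum=40+(5)=45
Option C: A[2] 22->45, delta=23, new_sum=40+(23)=63
Option D: A[5] 25->-3, delta=-28, new_sum=40+(-28)=12 <-- matches target

Answer: D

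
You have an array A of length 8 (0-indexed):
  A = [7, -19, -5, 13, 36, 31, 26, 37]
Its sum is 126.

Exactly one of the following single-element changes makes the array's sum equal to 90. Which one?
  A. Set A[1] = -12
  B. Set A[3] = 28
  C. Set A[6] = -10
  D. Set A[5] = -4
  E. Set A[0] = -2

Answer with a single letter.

Answer: C

Derivation:
Option A: A[1] -19->-12, delta=7, new_sum=126+(7)=133
Option B: A[3] 13->28, delta=15, new_sum=126+(15)=141
Option C: A[6] 26->-10, delta=-36, new_sum=126+(-36)=90 <-- matches target
Option D: A[5] 31->-4, delta=-35, new_sum=126+(-35)=91
Option E: A[0] 7->-2, delta=-9, new_sum=126+(-9)=117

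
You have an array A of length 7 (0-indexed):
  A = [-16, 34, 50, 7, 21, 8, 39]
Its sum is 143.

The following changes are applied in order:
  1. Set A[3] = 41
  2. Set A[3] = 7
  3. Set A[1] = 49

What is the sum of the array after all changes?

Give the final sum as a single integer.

Initial sum: 143
Change 1: A[3] 7 -> 41, delta = 34, sum = 177
Change 2: A[3] 41 -> 7, delta = -34, sum = 143
Change 3: A[1] 34 -> 49, delta = 15, sum = 158

Answer: 158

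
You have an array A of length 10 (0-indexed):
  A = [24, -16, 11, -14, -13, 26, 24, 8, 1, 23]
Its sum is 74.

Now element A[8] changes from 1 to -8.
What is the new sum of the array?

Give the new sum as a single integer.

Answer: 65

Derivation:
Old value at index 8: 1
New value at index 8: -8
Delta = -8 - 1 = -9
New sum = old_sum + delta = 74 + (-9) = 65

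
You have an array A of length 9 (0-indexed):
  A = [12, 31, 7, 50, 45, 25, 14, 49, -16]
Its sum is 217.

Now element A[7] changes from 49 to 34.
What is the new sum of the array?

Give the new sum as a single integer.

Answer: 202

Derivation:
Old value at index 7: 49
New value at index 7: 34
Delta = 34 - 49 = -15
New sum = old_sum + delta = 217 + (-15) = 202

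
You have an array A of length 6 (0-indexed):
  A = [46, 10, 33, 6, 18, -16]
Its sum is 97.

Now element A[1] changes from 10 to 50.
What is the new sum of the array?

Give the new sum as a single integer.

Answer: 137

Derivation:
Old value at index 1: 10
New value at index 1: 50
Delta = 50 - 10 = 40
New sum = old_sum + delta = 97 + (40) = 137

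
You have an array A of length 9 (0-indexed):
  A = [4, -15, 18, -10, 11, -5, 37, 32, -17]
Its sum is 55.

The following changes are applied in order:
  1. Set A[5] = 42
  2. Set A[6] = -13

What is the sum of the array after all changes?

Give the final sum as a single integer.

Answer: 52

Derivation:
Initial sum: 55
Change 1: A[5] -5 -> 42, delta = 47, sum = 102
Change 2: A[6] 37 -> -13, delta = -50, sum = 52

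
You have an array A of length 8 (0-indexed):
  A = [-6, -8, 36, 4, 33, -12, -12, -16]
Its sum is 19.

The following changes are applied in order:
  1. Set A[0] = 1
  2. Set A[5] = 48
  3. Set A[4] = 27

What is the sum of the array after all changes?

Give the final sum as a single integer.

Answer: 80

Derivation:
Initial sum: 19
Change 1: A[0] -6 -> 1, delta = 7, sum = 26
Change 2: A[5] -12 -> 48, delta = 60, sum = 86
Change 3: A[4] 33 -> 27, delta = -6, sum = 80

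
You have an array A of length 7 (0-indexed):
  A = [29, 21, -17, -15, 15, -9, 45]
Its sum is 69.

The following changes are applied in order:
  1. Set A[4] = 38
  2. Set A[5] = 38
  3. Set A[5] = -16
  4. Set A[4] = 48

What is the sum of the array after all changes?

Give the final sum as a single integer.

Initial sum: 69
Change 1: A[4] 15 -> 38, delta = 23, sum = 92
Change 2: A[5] -9 -> 38, delta = 47, sum = 139
Change 3: A[5] 38 -> -16, delta = -54, sum = 85
Change 4: A[4] 38 -> 48, delta = 10, sum = 95

Answer: 95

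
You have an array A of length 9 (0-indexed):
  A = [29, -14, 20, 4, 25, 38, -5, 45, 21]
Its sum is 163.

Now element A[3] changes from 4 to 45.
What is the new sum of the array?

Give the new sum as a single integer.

Answer: 204

Derivation:
Old value at index 3: 4
New value at index 3: 45
Delta = 45 - 4 = 41
New sum = old_sum + delta = 163 + (41) = 204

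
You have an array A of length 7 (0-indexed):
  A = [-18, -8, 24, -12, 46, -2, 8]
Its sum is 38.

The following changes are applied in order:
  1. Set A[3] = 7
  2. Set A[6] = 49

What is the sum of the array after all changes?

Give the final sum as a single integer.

Answer: 98

Derivation:
Initial sum: 38
Change 1: A[3] -12 -> 7, delta = 19, sum = 57
Change 2: A[6] 8 -> 49, delta = 41, sum = 98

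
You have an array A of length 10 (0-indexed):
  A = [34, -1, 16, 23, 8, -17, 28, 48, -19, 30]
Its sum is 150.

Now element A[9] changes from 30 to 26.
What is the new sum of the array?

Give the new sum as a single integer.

Old value at index 9: 30
New value at index 9: 26
Delta = 26 - 30 = -4
New sum = old_sum + delta = 150 + (-4) = 146

Answer: 146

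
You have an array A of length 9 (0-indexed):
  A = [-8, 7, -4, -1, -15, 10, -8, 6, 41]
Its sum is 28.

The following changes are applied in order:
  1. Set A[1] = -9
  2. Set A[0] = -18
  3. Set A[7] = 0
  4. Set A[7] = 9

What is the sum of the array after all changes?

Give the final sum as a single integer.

Answer: 5

Derivation:
Initial sum: 28
Change 1: A[1] 7 -> -9, delta = -16, sum = 12
Change 2: A[0] -8 -> -18, delta = -10, sum = 2
Change 3: A[7] 6 -> 0, delta = -6, sum = -4
Change 4: A[7] 0 -> 9, delta = 9, sum = 5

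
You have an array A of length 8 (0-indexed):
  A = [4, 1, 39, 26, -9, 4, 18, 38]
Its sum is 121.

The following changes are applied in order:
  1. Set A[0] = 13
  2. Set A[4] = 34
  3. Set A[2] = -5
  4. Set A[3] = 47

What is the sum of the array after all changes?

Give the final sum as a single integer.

Answer: 150

Derivation:
Initial sum: 121
Change 1: A[0] 4 -> 13, delta = 9, sum = 130
Change 2: A[4] -9 -> 34, delta = 43, sum = 173
Change 3: A[2] 39 -> -5, delta = -44, sum = 129
Change 4: A[3] 26 -> 47, delta = 21, sum = 150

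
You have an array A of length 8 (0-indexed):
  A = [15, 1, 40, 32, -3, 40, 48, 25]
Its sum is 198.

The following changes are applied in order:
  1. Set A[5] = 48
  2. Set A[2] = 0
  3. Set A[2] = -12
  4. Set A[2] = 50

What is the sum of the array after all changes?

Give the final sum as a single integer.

Answer: 216

Derivation:
Initial sum: 198
Change 1: A[5] 40 -> 48, delta = 8, sum = 206
Change 2: A[2] 40 -> 0, delta = -40, sum = 166
Change 3: A[2] 0 -> -12, delta = -12, sum = 154
Change 4: A[2] -12 -> 50, delta = 62, sum = 216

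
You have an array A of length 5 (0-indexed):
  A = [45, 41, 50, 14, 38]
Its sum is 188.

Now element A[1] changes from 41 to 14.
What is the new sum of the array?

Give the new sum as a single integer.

Old value at index 1: 41
New value at index 1: 14
Delta = 14 - 41 = -27
New sum = old_sum + delta = 188 + (-27) = 161

Answer: 161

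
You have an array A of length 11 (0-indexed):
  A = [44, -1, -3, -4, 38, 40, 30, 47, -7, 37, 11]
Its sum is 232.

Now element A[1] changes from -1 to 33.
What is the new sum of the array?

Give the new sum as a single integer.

Old value at index 1: -1
New value at index 1: 33
Delta = 33 - -1 = 34
New sum = old_sum + delta = 232 + (34) = 266

Answer: 266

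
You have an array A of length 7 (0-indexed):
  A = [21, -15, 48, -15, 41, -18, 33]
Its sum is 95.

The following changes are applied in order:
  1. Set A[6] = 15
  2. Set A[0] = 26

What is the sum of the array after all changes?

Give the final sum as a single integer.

Initial sum: 95
Change 1: A[6] 33 -> 15, delta = -18, sum = 77
Change 2: A[0] 21 -> 26, delta = 5, sum = 82

Answer: 82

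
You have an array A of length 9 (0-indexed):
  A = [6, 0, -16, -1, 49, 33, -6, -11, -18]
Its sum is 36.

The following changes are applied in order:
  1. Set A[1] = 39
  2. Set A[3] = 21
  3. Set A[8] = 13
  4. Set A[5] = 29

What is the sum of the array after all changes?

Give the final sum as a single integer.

Answer: 124

Derivation:
Initial sum: 36
Change 1: A[1] 0 -> 39, delta = 39, sum = 75
Change 2: A[3] -1 -> 21, delta = 22, sum = 97
Change 3: A[8] -18 -> 13, delta = 31, sum = 128
Change 4: A[5] 33 -> 29, delta = -4, sum = 124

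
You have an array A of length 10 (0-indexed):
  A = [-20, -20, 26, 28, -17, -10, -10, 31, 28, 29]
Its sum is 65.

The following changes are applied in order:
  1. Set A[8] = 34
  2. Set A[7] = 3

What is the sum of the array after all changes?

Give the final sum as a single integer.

Answer: 43

Derivation:
Initial sum: 65
Change 1: A[8] 28 -> 34, delta = 6, sum = 71
Change 2: A[7] 31 -> 3, delta = -28, sum = 43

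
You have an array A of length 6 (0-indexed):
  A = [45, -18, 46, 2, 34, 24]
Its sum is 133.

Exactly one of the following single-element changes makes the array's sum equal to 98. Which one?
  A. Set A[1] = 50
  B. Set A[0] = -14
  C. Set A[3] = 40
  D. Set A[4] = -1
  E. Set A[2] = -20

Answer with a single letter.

Answer: D

Derivation:
Option A: A[1] -18->50, delta=68, new_sum=133+(68)=201
Option B: A[0] 45->-14, delta=-59, new_sum=133+(-59)=74
Option C: A[3] 2->40, delta=38, new_sum=133+(38)=171
Option D: A[4] 34->-1, delta=-35, new_sum=133+(-35)=98 <-- matches target
Option E: A[2] 46->-20, delta=-66, new_sum=133+(-66)=67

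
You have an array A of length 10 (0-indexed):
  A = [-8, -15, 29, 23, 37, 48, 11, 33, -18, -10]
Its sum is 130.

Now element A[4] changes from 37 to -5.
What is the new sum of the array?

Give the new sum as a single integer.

Old value at index 4: 37
New value at index 4: -5
Delta = -5 - 37 = -42
New sum = old_sum + delta = 130 + (-42) = 88

Answer: 88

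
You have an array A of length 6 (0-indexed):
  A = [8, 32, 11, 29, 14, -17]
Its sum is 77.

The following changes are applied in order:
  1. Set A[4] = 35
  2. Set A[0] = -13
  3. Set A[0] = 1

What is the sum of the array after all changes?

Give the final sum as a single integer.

Initial sum: 77
Change 1: A[4] 14 -> 35, delta = 21, sum = 98
Change 2: A[0] 8 -> -13, delta = -21, sum = 77
Change 3: A[0] -13 -> 1, delta = 14, sum = 91

Answer: 91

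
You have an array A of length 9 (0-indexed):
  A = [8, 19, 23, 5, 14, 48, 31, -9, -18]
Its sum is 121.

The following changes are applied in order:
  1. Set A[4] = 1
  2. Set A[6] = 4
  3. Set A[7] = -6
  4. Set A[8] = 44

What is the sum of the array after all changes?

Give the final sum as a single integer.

Initial sum: 121
Change 1: A[4] 14 -> 1, delta = -13, sum = 108
Change 2: A[6] 31 -> 4, delta = -27, sum = 81
Change 3: A[7] -9 -> -6, delta = 3, sum = 84
Change 4: A[8] -18 -> 44, delta = 62, sum = 146

Answer: 146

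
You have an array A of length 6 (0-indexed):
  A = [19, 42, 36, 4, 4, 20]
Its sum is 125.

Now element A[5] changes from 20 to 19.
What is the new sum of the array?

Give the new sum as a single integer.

Old value at index 5: 20
New value at index 5: 19
Delta = 19 - 20 = -1
New sum = old_sum + delta = 125 + (-1) = 124

Answer: 124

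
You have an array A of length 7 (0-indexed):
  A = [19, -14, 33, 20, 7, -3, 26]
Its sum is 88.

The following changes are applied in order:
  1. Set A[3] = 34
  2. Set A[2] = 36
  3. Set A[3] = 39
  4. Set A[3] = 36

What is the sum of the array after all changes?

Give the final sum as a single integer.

Initial sum: 88
Change 1: A[3] 20 -> 34, delta = 14, sum = 102
Change 2: A[2] 33 -> 36, delta = 3, sum = 105
Change 3: A[3] 34 -> 39, delta = 5, sum = 110
Change 4: A[3] 39 -> 36, delta = -3, sum = 107

Answer: 107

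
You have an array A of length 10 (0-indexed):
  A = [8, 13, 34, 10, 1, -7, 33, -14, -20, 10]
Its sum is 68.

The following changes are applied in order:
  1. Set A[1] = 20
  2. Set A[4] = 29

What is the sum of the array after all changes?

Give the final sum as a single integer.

Initial sum: 68
Change 1: A[1] 13 -> 20, delta = 7, sum = 75
Change 2: A[4] 1 -> 29, delta = 28, sum = 103

Answer: 103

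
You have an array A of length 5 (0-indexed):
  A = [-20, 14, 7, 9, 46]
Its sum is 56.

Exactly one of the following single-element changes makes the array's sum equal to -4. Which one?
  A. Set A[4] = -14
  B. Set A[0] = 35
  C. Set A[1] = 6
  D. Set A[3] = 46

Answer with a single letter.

Answer: A

Derivation:
Option A: A[4] 46->-14, delta=-60, new_sum=56+(-60)=-4 <-- matches target
Option B: A[0] -20->35, delta=55, new_sum=56+(55)=111
Option C: A[1] 14->6, delta=-8, new_sum=56+(-8)=48
Option D: A[3] 9->46, delta=37, new_sum=56+(37)=93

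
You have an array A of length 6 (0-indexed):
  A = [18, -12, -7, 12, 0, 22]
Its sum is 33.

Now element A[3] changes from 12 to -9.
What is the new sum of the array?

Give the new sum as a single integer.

Old value at index 3: 12
New value at index 3: -9
Delta = -9 - 12 = -21
New sum = old_sum + delta = 33 + (-21) = 12

Answer: 12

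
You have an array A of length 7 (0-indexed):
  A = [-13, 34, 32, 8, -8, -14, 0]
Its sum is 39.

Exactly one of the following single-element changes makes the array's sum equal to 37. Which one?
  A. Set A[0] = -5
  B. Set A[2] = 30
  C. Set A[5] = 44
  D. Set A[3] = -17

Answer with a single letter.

Option A: A[0] -13->-5, delta=8, new_sum=39+(8)=47
Option B: A[2] 32->30, delta=-2, new_sum=39+(-2)=37 <-- matches target
Option C: A[5] -14->44, delta=58, new_sum=39+(58)=97
Option D: A[3] 8->-17, delta=-25, new_sum=39+(-25)=14

Answer: B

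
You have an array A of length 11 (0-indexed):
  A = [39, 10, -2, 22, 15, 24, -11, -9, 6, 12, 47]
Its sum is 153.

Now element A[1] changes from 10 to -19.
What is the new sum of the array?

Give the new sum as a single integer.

Answer: 124

Derivation:
Old value at index 1: 10
New value at index 1: -19
Delta = -19 - 10 = -29
New sum = old_sum + delta = 153 + (-29) = 124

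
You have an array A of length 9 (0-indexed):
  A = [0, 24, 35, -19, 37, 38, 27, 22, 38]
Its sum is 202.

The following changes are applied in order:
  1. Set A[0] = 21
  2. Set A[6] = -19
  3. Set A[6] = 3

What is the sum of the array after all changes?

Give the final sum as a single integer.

Answer: 199

Derivation:
Initial sum: 202
Change 1: A[0] 0 -> 21, delta = 21, sum = 223
Change 2: A[6] 27 -> -19, delta = -46, sum = 177
Change 3: A[6] -19 -> 3, delta = 22, sum = 199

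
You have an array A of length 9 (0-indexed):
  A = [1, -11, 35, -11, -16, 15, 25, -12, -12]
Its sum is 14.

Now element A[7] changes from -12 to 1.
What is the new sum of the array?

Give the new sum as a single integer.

Answer: 27

Derivation:
Old value at index 7: -12
New value at index 7: 1
Delta = 1 - -12 = 13
New sum = old_sum + delta = 14 + (13) = 27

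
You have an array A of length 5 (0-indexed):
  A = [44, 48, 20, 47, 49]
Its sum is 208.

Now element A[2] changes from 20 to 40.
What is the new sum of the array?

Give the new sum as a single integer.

Old value at index 2: 20
New value at index 2: 40
Delta = 40 - 20 = 20
New sum = old_sum + delta = 208 + (20) = 228

Answer: 228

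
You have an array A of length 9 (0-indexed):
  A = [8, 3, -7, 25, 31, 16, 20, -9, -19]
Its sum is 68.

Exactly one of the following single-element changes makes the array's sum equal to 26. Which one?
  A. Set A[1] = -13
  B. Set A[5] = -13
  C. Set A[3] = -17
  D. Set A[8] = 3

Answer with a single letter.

Answer: C

Derivation:
Option A: A[1] 3->-13, delta=-16, new_sum=68+(-16)=52
Option B: A[5] 16->-13, delta=-29, new_sum=68+(-29)=39
Option C: A[3] 25->-17, delta=-42, new_sum=68+(-42)=26 <-- matches target
Option D: A[8] -19->3, delta=22, new_sum=68+(22)=90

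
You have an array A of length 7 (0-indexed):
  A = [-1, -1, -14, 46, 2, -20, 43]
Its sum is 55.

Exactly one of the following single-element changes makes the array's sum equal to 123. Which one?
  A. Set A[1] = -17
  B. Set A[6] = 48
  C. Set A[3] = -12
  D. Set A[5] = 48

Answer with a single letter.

Option A: A[1] -1->-17, delta=-16, new_sum=55+(-16)=39
Option B: A[6] 43->48, delta=5, new_sum=55+(5)=60
Option C: A[3] 46->-12, delta=-58, new_sum=55+(-58)=-3
Option D: A[5] -20->48, delta=68, new_sum=55+(68)=123 <-- matches target

Answer: D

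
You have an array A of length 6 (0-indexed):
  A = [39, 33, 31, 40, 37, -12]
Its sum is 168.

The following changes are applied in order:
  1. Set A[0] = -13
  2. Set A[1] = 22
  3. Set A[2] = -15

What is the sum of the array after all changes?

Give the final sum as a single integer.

Initial sum: 168
Change 1: A[0] 39 -> -13, delta = -52, sum = 116
Change 2: A[1] 33 -> 22, delta = -11, sum = 105
Change 3: A[2] 31 -> -15, delta = -46, sum = 59

Answer: 59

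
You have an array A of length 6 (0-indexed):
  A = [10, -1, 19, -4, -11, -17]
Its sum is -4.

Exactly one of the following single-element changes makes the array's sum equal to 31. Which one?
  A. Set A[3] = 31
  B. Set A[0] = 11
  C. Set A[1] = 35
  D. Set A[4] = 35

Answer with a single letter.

Option A: A[3] -4->31, delta=35, new_sum=-4+(35)=31 <-- matches target
Option B: A[0] 10->11, delta=1, new_sum=-4+(1)=-3
Option C: A[1] -1->35, delta=36, new_sum=-4+(36)=32
Option D: A[4] -11->35, delta=46, new_sum=-4+(46)=42

Answer: A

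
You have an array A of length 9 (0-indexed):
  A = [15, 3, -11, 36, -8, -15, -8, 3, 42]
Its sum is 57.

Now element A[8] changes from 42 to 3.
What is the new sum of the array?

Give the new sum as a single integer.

Old value at index 8: 42
New value at index 8: 3
Delta = 3 - 42 = -39
New sum = old_sum + delta = 57 + (-39) = 18

Answer: 18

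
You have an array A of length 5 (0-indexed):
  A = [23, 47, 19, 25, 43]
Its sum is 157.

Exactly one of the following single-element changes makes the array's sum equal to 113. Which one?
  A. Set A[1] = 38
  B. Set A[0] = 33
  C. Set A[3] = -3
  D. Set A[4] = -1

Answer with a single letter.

Answer: D

Derivation:
Option A: A[1] 47->38, delta=-9, new_sum=157+(-9)=148
Option B: A[0] 23->33, delta=10, new_sum=157+(10)=167
Option C: A[3] 25->-3, delta=-28, new_sum=157+(-28)=129
Option D: A[4] 43->-1, delta=-44, new_sum=157+(-44)=113 <-- matches target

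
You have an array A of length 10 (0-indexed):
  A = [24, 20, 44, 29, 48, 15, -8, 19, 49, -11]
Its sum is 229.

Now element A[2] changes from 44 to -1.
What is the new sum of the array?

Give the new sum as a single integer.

Old value at index 2: 44
New value at index 2: -1
Delta = -1 - 44 = -45
New sum = old_sum + delta = 229 + (-45) = 184

Answer: 184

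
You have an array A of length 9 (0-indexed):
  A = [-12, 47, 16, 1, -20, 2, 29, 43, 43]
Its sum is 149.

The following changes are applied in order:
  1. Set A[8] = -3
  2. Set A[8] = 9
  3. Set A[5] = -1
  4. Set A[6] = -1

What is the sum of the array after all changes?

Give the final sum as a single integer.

Answer: 82

Derivation:
Initial sum: 149
Change 1: A[8] 43 -> -3, delta = -46, sum = 103
Change 2: A[8] -3 -> 9, delta = 12, sum = 115
Change 3: A[5] 2 -> -1, delta = -3, sum = 112
Change 4: A[6] 29 -> -1, delta = -30, sum = 82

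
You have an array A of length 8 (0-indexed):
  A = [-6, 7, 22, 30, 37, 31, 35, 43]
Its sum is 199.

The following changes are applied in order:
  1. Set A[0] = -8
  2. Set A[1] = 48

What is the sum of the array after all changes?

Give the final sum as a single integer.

Answer: 238

Derivation:
Initial sum: 199
Change 1: A[0] -6 -> -8, delta = -2, sum = 197
Change 2: A[1] 7 -> 48, delta = 41, sum = 238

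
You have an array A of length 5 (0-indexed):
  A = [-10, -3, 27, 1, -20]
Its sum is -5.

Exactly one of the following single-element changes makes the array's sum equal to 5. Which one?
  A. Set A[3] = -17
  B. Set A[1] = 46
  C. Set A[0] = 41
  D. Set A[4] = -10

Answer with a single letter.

Option A: A[3] 1->-17, delta=-18, new_sum=-5+(-18)=-23
Option B: A[1] -3->46, delta=49, new_sum=-5+(49)=44
Option C: A[0] -10->41, delta=51, new_sum=-5+(51)=46
Option D: A[4] -20->-10, delta=10, new_sum=-5+(10)=5 <-- matches target

Answer: D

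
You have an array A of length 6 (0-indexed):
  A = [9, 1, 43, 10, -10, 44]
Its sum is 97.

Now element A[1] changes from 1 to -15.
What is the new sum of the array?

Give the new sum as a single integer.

Answer: 81

Derivation:
Old value at index 1: 1
New value at index 1: -15
Delta = -15 - 1 = -16
New sum = old_sum + delta = 97 + (-16) = 81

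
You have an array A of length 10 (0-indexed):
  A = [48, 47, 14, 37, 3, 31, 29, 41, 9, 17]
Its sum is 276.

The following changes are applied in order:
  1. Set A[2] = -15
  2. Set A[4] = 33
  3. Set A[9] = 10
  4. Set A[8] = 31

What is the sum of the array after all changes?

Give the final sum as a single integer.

Initial sum: 276
Change 1: A[2] 14 -> -15, delta = -29, sum = 247
Change 2: A[4] 3 -> 33, delta = 30, sum = 277
Change 3: A[9] 17 -> 10, delta = -7, sum = 270
Change 4: A[8] 9 -> 31, delta = 22, sum = 292

Answer: 292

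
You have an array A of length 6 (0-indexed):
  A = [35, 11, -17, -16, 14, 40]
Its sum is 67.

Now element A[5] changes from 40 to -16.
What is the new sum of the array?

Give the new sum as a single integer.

Answer: 11

Derivation:
Old value at index 5: 40
New value at index 5: -16
Delta = -16 - 40 = -56
New sum = old_sum + delta = 67 + (-56) = 11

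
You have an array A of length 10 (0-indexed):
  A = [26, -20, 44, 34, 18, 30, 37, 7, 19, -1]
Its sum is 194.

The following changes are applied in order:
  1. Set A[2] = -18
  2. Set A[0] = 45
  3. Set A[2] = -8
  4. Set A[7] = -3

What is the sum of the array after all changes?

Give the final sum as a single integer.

Answer: 151

Derivation:
Initial sum: 194
Change 1: A[2] 44 -> -18, delta = -62, sum = 132
Change 2: A[0] 26 -> 45, delta = 19, sum = 151
Change 3: A[2] -18 -> -8, delta = 10, sum = 161
Change 4: A[7] 7 -> -3, delta = -10, sum = 151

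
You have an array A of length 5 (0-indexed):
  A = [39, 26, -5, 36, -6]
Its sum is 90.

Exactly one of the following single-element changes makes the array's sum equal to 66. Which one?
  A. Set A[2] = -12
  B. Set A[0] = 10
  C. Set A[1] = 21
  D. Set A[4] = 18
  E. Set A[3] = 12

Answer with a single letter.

Option A: A[2] -5->-12, delta=-7, new_sum=90+(-7)=83
Option B: A[0] 39->10, delta=-29, new_sum=90+(-29)=61
Option C: A[1] 26->21, delta=-5, new_sum=90+(-5)=85
Option D: A[4] -6->18, delta=24, new_sum=90+(24)=114
Option E: A[3] 36->12, delta=-24, new_sum=90+(-24)=66 <-- matches target

Answer: E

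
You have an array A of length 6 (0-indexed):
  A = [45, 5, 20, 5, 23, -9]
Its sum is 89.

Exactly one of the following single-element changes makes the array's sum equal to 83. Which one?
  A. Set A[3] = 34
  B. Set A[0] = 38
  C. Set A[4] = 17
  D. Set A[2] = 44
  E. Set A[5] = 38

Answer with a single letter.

Option A: A[3] 5->34, delta=29, new_sum=89+(29)=118
Option B: A[0] 45->38, delta=-7, new_sum=89+(-7)=82
Option C: A[4] 23->17, delta=-6, new_sum=89+(-6)=83 <-- matches target
Option D: A[2] 20->44, delta=24, new_sum=89+(24)=113
Option E: A[5] -9->38, delta=47, new_sum=89+(47)=136

Answer: C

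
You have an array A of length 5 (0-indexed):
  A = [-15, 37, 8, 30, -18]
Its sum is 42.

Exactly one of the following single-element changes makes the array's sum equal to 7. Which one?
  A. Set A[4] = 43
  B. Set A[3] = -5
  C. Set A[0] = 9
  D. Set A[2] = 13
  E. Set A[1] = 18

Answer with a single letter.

Answer: B

Derivation:
Option A: A[4] -18->43, delta=61, new_sum=42+(61)=103
Option B: A[3] 30->-5, delta=-35, new_sum=42+(-35)=7 <-- matches target
Option C: A[0] -15->9, delta=24, new_sum=42+(24)=66
Option D: A[2] 8->13, delta=5, new_sum=42+(5)=47
Option E: A[1] 37->18, delta=-19, new_sum=42+(-19)=23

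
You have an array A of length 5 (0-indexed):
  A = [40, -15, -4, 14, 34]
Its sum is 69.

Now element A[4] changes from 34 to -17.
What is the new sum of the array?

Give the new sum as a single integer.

Answer: 18

Derivation:
Old value at index 4: 34
New value at index 4: -17
Delta = -17 - 34 = -51
New sum = old_sum + delta = 69 + (-51) = 18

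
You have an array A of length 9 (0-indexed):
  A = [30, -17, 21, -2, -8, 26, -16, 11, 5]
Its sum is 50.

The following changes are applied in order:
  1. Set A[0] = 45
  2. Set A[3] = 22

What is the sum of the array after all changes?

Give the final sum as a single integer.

Answer: 89

Derivation:
Initial sum: 50
Change 1: A[0] 30 -> 45, delta = 15, sum = 65
Change 2: A[3] -2 -> 22, delta = 24, sum = 89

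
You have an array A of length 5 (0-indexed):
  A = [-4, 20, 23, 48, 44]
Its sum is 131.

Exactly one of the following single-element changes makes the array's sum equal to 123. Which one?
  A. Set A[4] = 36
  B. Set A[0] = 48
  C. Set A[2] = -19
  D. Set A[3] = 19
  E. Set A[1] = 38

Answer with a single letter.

Answer: A

Derivation:
Option A: A[4] 44->36, delta=-8, new_sum=131+(-8)=123 <-- matches target
Option B: A[0] -4->48, delta=52, new_sum=131+(52)=183
Option C: A[2] 23->-19, delta=-42, new_sum=131+(-42)=89
Option D: A[3] 48->19, delta=-29, new_sum=131+(-29)=102
Option E: A[1] 20->38, delta=18, new_sum=131+(18)=149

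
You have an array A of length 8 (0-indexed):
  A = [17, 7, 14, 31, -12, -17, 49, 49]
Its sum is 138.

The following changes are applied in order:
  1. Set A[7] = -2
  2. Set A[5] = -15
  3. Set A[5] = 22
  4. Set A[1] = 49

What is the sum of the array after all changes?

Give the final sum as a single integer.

Answer: 168

Derivation:
Initial sum: 138
Change 1: A[7] 49 -> -2, delta = -51, sum = 87
Change 2: A[5] -17 -> -15, delta = 2, sum = 89
Change 3: A[5] -15 -> 22, delta = 37, sum = 126
Change 4: A[1] 7 -> 49, delta = 42, sum = 168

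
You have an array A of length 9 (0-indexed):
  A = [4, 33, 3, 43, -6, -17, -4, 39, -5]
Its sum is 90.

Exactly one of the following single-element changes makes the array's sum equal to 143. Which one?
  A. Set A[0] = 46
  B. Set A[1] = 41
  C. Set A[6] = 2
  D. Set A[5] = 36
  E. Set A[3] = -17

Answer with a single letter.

Answer: D

Derivation:
Option A: A[0] 4->46, delta=42, new_sum=90+(42)=132
Option B: A[1] 33->41, delta=8, new_sum=90+(8)=98
Option C: A[6] -4->2, delta=6, new_sum=90+(6)=96
Option D: A[5] -17->36, delta=53, new_sum=90+(53)=143 <-- matches target
Option E: A[3] 43->-17, delta=-60, new_sum=90+(-60)=30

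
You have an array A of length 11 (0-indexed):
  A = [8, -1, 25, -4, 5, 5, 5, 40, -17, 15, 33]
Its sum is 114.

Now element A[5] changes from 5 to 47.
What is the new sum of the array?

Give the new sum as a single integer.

Answer: 156

Derivation:
Old value at index 5: 5
New value at index 5: 47
Delta = 47 - 5 = 42
New sum = old_sum + delta = 114 + (42) = 156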